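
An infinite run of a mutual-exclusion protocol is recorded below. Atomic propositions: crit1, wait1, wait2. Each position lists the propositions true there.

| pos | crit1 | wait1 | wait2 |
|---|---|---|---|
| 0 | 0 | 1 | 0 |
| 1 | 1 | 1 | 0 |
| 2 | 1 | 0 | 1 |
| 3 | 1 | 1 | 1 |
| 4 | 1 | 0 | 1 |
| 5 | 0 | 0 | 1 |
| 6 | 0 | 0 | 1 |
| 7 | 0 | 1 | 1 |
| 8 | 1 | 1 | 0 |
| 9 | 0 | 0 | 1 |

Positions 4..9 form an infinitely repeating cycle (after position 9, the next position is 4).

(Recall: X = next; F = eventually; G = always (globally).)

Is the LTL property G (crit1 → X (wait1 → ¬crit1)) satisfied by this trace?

Violated

crit1 → X (wait1 → ¬crit1) must hold at every position from 0 onward. It fails at position 2, so G (crit1 → X (wait1 → ¬crit1)) is false.
Positions where crit1 holds: 1, 2, 3, 4, 8.
Check X (wait1 → ¬crit1) at each: 1→ok, 2→fails, 3→ok, 4→ok, 8→ok.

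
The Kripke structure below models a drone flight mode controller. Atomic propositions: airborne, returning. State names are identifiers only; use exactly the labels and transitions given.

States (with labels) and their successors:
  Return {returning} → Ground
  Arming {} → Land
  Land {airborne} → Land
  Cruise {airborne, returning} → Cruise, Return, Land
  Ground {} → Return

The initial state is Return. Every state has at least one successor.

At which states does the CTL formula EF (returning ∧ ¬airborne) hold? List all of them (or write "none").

States satisfying returning ∧ ¬airborne: {Return}.
States satisfying EF (returning ∧ ¬airborne): {Return, Cruise, Ground}.

{Return, Cruise, Ground}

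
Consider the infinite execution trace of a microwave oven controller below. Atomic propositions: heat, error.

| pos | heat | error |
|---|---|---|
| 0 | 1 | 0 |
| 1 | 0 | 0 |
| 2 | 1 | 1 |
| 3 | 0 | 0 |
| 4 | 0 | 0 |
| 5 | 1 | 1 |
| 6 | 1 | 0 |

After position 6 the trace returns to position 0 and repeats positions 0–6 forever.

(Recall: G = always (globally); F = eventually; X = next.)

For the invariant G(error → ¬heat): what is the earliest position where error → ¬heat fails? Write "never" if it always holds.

2

Check error → ¬heat at each position in order: 0 ✓, 1 ✓.
At position 2 the labels are {error, heat}, so error → ¬heat is false there. This is the first violation.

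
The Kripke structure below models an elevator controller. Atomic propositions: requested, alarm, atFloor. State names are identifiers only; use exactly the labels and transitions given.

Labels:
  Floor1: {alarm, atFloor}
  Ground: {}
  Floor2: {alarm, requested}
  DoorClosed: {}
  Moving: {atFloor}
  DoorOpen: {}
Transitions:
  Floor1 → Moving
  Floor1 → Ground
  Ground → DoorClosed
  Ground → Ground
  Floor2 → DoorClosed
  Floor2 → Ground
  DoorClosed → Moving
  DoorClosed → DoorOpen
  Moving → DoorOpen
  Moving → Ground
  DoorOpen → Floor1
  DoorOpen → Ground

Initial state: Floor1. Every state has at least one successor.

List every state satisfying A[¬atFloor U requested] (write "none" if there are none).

{Floor2}

States satisfying ¬atFloor: {Ground, Floor2, DoorClosed, DoorOpen}.
States satisfying requested: {Floor2}.
States satisfying A[¬atFloor U requested]: {Floor2}.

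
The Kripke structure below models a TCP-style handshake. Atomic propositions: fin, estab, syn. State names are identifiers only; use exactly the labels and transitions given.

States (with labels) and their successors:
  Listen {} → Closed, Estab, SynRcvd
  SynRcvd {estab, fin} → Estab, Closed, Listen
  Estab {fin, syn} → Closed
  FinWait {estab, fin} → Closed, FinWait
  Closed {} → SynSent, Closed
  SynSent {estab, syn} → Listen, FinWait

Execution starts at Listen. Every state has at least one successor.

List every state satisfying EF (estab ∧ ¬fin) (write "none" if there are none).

{Listen, SynRcvd, Estab, FinWait, Closed, SynSent}

States satisfying estab ∧ ¬fin: {SynSent}.
States satisfying EF (estab ∧ ¬fin): {Listen, SynRcvd, Estab, FinWait, Closed, SynSent}.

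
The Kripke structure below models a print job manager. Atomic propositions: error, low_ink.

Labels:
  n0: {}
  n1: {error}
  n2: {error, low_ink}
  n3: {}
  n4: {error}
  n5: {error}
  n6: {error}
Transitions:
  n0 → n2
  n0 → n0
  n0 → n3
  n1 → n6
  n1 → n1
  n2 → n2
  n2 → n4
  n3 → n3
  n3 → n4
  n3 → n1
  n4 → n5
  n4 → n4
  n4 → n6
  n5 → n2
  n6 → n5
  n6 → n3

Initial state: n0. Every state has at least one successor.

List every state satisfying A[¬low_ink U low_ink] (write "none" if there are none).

{n2, n5}

States satisfying ¬low_ink: {n0, n1, n3, n4, n5, n6}.
States satisfying low_ink: {n2}.
States satisfying A[¬low_ink U low_ink]: {n2, n5}.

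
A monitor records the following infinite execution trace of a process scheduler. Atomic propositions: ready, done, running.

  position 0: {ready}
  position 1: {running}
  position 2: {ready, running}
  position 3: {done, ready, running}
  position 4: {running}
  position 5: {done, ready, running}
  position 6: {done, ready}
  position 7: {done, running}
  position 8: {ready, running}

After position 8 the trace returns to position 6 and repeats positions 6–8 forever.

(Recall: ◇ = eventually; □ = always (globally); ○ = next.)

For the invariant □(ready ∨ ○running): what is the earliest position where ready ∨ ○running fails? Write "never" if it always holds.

ready ∨ ○running holds at every position 0..8, and those are all the positions the trace ever visits, so the invariant □(ready ∨ ○running) is never violated.

never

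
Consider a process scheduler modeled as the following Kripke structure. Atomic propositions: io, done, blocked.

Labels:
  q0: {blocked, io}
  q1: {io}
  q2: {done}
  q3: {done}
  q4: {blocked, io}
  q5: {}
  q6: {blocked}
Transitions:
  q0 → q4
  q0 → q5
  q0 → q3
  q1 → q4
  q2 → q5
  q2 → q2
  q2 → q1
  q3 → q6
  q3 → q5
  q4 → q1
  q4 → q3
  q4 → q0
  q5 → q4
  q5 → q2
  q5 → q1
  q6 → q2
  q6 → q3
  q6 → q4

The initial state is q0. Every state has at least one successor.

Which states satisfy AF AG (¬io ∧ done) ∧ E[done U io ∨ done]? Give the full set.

States satisfying AG (¬io ∧ done): ∅.
States satisfying AF AG (¬io ∧ done): ∅.
States satisfying done: {q2, q3}.
States satisfying io ∨ done: {q0, q1, q2, q3, q4}.
States satisfying E[done U io ∨ done]: {q0, q1, q2, q3, q4}.
States satisfying AF AG (¬io ∧ done) ∧ E[done U io ∨ done]: ∅.

none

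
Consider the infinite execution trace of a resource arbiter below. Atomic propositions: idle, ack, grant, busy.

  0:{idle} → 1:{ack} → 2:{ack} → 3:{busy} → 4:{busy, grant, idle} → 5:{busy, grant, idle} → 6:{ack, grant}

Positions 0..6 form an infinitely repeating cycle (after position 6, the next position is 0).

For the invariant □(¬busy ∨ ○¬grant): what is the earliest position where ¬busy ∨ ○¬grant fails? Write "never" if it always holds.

3

Check ¬busy ∨ ○¬grant at each position in order: 0 ✓, 1 ✓, 2 ✓.
At position 3 the labels are {busy} and the next position 4 has {busy, grant, idle}, so ¬busy ∨ ○¬grant is false there. This is the first violation.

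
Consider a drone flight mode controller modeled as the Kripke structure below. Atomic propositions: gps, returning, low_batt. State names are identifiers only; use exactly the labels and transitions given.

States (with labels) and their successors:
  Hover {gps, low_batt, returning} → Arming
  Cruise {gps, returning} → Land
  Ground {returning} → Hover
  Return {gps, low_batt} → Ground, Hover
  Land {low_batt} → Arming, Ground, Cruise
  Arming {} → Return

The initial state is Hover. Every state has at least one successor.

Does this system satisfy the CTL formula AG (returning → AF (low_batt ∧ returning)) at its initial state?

Satisfied

States satisfying returning → AF (low_batt ∧ returning): {Hover, Ground, Return, Land, Arming}.
States satisfying AG (returning → AF (low_batt ∧ returning)): {Hover, Ground, Return, Arming}.
Every state reachable from Hover satisfies returning → AF (low_batt ∧ returning).
Hover ∈ Sat(AG (returning → AF (low_batt ∧ returning))).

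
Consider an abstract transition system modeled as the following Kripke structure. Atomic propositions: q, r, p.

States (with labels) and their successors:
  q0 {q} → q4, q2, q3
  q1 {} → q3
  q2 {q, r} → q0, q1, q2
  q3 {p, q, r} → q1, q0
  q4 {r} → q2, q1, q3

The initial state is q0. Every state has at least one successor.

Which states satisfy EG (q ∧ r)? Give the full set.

{q2}

States satisfying q ∧ r: {q2, q3}.
States satisfying EG (q ∧ r): {q2}.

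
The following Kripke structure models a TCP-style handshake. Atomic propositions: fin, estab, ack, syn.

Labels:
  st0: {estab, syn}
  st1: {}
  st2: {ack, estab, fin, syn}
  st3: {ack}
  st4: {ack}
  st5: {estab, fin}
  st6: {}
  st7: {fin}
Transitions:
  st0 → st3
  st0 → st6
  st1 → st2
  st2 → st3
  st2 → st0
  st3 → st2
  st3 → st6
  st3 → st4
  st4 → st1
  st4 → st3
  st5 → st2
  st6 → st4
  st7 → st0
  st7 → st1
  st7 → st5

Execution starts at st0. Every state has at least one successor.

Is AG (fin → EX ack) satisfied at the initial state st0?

Yes

States satisfying fin → EX ack: {st0, st1, st2, st3, st4, st5, st6}.
States satisfying AG (fin → EX ack): {st0, st1, st2, st3, st4, st5, st6}.
Every state reachable from st0 satisfies fin → EX ack.
st0 ∈ Sat(AG (fin → EX ack)).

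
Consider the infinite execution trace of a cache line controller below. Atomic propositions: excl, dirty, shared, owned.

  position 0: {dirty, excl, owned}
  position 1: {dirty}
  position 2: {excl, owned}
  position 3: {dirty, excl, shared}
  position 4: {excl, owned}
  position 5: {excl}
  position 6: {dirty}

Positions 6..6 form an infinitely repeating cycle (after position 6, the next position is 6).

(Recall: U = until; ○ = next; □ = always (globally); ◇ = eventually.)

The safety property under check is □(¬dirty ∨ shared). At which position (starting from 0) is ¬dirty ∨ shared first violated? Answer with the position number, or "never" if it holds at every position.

0

At position 0 the labels are {dirty, excl, owned}, so ¬dirty ∨ shared is false there. This is the first violation.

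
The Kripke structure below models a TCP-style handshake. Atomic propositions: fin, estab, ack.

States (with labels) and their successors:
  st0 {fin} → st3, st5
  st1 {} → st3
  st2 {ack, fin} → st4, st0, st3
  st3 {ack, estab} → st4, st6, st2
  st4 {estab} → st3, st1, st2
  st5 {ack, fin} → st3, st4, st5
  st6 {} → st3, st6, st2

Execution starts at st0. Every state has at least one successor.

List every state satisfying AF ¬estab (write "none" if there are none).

States satisfying ¬estab: {st0, st1, st2, st5, st6}.
States satisfying AF ¬estab: {st0, st1, st2, st5, st6}.

{st0, st1, st2, st5, st6}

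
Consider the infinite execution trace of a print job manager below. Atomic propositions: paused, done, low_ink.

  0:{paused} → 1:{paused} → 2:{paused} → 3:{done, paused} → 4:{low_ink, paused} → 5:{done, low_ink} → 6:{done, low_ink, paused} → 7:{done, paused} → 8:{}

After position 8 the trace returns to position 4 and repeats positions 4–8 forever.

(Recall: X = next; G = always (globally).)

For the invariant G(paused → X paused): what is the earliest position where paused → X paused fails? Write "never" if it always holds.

Check paused → X paused at each position in order: 0 ✓, 1 ✓, 2 ✓, 3 ✓.
At position 4 the labels are {low_ink, paused} and the next position 5 has {done, low_ink}, so paused → X paused is false there. This is the first violation.

4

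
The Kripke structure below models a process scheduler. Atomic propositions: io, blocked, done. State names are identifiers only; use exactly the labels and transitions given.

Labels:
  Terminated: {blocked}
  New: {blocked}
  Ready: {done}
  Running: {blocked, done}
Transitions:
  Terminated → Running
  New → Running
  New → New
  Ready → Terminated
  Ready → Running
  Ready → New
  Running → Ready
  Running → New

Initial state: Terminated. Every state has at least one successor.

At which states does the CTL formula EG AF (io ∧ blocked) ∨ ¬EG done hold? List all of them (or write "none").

States satisfying AF (io ∧ blocked): ∅.
States satisfying EG AF (io ∧ blocked): ∅.
States satisfying done: {Ready, Running}.
States satisfying EG done: {Ready, Running}.
States satisfying ¬EG done: {Terminated, New}.
States satisfying EG AF (io ∧ blocked) ∨ ¬EG done: {Terminated, New}.

{Terminated, New}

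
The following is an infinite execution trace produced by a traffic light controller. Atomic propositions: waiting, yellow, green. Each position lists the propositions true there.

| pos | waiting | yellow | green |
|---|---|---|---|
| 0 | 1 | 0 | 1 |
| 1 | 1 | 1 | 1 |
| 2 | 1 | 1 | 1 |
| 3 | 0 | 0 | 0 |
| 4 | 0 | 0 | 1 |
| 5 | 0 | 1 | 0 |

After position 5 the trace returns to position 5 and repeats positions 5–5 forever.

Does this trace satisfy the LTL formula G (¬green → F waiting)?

¬green → F waiting must hold at every position from 0 onward. It fails at position 3, so G (¬green → F waiting) is false.
Positions where ¬green holds: 3, 5.
Check F waiting at each: 3→fails, 5→fails.

Does not hold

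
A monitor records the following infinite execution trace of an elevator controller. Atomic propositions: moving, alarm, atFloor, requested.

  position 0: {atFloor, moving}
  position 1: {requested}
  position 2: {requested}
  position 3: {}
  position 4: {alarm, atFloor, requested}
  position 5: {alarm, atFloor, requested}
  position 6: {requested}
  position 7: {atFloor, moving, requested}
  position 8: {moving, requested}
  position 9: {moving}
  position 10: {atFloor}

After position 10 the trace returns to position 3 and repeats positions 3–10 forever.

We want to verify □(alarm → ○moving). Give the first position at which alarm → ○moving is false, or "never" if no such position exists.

4

Check alarm → ○moving at each position in order: 0 ✓, 1 ✓, 2 ✓, 3 ✓.
At position 4 the labels are {alarm, atFloor, requested} and the next position 5 has {alarm, atFloor, requested}, so alarm → ○moving is false there. This is the first violation.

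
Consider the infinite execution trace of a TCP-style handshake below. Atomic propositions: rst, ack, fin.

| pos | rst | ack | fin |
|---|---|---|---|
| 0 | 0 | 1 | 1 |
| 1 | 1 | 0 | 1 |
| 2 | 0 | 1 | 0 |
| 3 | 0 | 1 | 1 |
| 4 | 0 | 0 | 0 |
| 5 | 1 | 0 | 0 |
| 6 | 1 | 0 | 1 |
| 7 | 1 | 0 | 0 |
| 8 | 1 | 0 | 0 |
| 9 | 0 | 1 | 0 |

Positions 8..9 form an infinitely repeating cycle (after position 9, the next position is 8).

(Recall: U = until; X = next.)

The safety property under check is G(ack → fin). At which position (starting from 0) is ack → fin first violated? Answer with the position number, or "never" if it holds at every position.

2

Check ack → fin at each position in order: 0 ✓, 1 ✓.
At position 2 the labels are {ack}, so ack → fin is false there. This is the first violation.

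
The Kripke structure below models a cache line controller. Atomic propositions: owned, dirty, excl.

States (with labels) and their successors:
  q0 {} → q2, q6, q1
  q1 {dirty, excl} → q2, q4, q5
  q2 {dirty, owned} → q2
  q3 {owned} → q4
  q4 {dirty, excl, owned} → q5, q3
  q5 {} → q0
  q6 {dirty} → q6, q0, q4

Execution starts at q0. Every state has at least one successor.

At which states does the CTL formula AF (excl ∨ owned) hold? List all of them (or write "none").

{q1, q2, q3, q4}

States satisfying excl ∨ owned: {q1, q2, q3, q4}.
States satisfying AF (excl ∨ owned): {q1, q2, q3, q4}.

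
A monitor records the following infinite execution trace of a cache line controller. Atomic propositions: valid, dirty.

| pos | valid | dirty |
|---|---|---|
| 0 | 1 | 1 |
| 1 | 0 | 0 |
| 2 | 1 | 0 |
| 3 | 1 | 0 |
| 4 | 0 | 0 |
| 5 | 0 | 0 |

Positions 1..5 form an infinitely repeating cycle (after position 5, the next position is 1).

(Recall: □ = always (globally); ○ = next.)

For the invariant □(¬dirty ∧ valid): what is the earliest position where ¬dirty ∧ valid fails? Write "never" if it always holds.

At position 0 the labels are {dirty, valid}, so ¬dirty ∧ valid is false there. This is the first violation.

0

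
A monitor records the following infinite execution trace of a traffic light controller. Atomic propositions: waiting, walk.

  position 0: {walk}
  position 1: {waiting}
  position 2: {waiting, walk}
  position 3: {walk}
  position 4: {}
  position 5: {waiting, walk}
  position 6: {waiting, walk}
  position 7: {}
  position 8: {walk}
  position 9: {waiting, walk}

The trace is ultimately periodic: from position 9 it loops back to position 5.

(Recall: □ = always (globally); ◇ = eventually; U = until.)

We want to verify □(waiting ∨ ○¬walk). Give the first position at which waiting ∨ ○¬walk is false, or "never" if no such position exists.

4

Check waiting ∨ ○¬walk at each position in order: 0 ✓, 1 ✓, 2 ✓, 3 ✓.
At position 4 the labels are {} and the next position 5 has {waiting, walk}, so waiting ∨ ○¬walk is false there. This is the first violation.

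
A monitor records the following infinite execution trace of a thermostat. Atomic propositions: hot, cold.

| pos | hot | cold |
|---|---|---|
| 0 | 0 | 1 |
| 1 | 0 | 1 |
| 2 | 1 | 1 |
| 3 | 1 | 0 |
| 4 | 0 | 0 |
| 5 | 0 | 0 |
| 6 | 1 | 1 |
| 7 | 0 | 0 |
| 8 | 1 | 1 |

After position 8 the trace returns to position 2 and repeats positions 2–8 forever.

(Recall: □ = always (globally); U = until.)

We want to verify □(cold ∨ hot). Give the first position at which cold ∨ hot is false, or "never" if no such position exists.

4

Check cold ∨ hot at each position in order: 0 ✓, 1 ✓, 2 ✓, 3 ✓.
At position 4 the labels are {}, so cold ∨ hot is false there. This is the first violation.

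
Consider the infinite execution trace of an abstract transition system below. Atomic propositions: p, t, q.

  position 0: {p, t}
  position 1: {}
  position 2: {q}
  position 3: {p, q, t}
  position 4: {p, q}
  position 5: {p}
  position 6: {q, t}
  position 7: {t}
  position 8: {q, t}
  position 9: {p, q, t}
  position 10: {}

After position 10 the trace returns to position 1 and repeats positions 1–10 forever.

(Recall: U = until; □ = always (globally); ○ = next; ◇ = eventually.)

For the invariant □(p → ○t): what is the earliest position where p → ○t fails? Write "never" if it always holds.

0

At position 0 the labels are {p, t} and the next position 1 has {}, so p → ○t is false there. This is the first violation.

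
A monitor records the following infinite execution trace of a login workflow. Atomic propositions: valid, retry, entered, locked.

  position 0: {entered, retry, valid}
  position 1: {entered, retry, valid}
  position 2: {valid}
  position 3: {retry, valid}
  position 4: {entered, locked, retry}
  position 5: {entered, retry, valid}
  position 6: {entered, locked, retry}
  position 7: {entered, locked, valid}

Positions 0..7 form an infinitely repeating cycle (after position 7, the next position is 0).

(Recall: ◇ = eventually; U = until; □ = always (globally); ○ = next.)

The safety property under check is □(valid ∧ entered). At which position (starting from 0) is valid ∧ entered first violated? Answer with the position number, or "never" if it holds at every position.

Check valid ∧ entered at each position in order: 0 ✓, 1 ✓.
At position 2 the labels are {valid}, so valid ∧ entered is false there. This is the first violation.

2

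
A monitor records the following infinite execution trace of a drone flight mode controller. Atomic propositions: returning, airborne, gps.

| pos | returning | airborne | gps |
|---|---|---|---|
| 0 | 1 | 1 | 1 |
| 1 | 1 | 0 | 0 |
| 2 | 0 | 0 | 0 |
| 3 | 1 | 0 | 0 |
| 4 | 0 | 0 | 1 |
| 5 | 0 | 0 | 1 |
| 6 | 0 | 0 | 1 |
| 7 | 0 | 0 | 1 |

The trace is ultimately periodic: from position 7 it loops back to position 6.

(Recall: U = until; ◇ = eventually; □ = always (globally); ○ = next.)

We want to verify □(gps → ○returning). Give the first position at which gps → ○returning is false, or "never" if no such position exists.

Check gps → ○returning at each position in order: 0 ✓, 1 ✓, 2 ✓, 3 ✓.
At position 4 the labels are {gps} and the next position 5 has {gps}, so gps → ○returning is false there. This is the first violation.

4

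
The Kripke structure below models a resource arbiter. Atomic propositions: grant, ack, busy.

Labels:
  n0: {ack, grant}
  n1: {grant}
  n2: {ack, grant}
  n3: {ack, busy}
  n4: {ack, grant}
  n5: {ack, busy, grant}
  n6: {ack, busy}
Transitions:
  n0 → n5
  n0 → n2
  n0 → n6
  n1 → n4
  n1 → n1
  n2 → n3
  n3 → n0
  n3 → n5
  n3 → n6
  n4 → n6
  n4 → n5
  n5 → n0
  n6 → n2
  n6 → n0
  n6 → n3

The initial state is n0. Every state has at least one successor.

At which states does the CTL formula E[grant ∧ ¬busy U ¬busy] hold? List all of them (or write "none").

{n0, n1, n2, n4}

States satisfying grant ∧ ¬busy: {n0, n1, n2, n4}.
States satisfying ¬busy: {n0, n1, n2, n4}.
States satisfying E[grant ∧ ¬busy U ¬busy]: {n0, n1, n2, n4}.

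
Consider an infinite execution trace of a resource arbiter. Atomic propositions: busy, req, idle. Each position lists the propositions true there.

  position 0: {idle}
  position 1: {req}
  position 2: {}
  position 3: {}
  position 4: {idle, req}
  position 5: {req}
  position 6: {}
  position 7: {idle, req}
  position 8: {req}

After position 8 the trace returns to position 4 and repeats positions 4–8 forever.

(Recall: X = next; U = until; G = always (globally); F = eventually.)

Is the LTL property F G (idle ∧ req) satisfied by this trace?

Violated

G (idle ∧ req) is false at every position 0..8, so it never becomes true and F G (idle ∧ req) fails.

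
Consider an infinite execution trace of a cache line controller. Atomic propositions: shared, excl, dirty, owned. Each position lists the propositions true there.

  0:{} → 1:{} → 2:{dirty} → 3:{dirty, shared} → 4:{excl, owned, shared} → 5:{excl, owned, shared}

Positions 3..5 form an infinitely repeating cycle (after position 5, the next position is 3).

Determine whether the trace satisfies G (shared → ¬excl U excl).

Yes

shared → ¬excl U excl holds at every position 0..5, and those are all positions ever visited, so G (shared → ¬excl U excl) holds.
Positions where shared holds: 3, 4, 5.
Check ¬excl U excl at each: 3→ok, 4→ok, 5→ok.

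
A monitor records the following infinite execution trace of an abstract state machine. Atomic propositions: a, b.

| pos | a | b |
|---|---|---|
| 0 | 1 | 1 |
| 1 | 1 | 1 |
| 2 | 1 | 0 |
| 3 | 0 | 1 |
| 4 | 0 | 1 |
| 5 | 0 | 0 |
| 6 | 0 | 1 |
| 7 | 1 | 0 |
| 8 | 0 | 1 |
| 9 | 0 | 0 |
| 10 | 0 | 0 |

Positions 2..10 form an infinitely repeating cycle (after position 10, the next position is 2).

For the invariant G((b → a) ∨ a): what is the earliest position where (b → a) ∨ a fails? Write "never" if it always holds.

3

Check (b → a) ∨ a at each position in order: 0 ✓, 1 ✓, 2 ✓.
At position 3 the labels are {b}, so (b → a) ∨ a is false there. This is the first violation.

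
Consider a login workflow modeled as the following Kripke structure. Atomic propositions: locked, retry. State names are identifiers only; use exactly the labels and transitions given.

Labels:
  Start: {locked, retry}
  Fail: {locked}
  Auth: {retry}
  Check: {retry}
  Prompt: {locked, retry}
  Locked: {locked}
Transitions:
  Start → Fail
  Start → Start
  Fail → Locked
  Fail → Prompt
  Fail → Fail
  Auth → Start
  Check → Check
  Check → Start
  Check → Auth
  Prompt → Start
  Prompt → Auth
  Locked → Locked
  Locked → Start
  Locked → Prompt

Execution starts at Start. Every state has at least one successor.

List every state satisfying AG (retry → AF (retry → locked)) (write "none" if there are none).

States satisfying retry → AF (retry → locked): {Start, Fail, Auth, Prompt, Locked}.
States satisfying AG (retry → AF (retry → locked)): {Start, Fail, Auth, Prompt, Locked}.

{Start, Fail, Auth, Prompt, Locked}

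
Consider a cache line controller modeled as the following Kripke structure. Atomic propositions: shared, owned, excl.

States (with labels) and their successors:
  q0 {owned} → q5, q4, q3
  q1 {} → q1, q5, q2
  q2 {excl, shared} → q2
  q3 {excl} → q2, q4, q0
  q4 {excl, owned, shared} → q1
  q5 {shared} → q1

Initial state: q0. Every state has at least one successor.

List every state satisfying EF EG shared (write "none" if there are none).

{q0, q1, q2, q3, q4, q5}

States satisfying EG shared: {q2}.
States satisfying EF EG shared: {q0, q1, q2, q3, q4, q5}.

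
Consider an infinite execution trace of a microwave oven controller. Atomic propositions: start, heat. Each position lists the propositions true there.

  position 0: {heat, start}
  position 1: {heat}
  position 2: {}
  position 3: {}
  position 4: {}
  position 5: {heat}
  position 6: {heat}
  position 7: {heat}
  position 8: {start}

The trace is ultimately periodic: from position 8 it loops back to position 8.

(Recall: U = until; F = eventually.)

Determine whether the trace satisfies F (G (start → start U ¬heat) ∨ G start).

G (start → start U ¬heat) ∨ G start holds at position 1, which is reachable from 0, so F (G (start → start U ¬heat) ∨ G start) holds.

Holds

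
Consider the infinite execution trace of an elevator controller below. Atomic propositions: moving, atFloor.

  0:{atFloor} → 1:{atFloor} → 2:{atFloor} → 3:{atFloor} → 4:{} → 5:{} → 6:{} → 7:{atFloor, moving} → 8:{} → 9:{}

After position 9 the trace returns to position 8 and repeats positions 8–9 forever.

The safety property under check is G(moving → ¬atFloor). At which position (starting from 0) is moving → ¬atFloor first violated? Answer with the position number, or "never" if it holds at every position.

7

Check moving → ¬atFloor at each position in order: 0 ✓, 1 ✓, 2 ✓, 3 ✓, 4 ✓, 5 ✓, 6 ✓.
At position 7 the labels are {atFloor, moving}, so moving → ¬atFloor is false there. This is the first violation.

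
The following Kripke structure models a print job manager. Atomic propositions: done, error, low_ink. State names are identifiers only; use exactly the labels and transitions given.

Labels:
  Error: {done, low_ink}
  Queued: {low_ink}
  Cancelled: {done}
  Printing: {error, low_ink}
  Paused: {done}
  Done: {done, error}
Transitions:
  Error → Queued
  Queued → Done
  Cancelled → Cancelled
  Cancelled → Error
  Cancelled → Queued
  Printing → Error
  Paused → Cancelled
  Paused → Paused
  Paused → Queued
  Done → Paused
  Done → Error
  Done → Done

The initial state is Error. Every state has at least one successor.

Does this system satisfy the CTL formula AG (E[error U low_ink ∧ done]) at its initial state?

States satisfying E[error U low_ink ∧ done]: {Error, Printing, Done}.
States satisfying AG (E[error U low_ink ∧ done]): ∅.
Cancelled is reachable from Error and violates E[error U low_ink ∧ done], so AG fails at Error.
Error ∉ Sat(AG (E[error U low_ink ∧ done])).

Does not hold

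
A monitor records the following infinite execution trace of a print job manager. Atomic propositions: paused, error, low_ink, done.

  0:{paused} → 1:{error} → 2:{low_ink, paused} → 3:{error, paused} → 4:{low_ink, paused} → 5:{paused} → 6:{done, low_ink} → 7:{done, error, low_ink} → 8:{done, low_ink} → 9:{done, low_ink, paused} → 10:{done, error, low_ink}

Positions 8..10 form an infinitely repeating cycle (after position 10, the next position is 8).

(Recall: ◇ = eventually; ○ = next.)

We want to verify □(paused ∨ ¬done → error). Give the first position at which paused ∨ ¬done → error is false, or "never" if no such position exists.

At position 0 the labels are {paused}, so paused ∨ ¬done → error is false there. This is the first violation.

0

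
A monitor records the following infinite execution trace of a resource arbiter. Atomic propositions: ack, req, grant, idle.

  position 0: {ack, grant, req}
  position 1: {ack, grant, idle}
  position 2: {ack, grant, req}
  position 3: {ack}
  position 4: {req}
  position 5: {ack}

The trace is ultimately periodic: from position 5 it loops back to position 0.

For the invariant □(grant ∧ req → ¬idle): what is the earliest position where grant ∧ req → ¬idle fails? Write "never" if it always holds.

grant ∧ req → ¬idle holds at every position 0..5, and those are all the positions the trace ever visits, so the invariant □(grant ∧ req → ¬idle) is never violated.

never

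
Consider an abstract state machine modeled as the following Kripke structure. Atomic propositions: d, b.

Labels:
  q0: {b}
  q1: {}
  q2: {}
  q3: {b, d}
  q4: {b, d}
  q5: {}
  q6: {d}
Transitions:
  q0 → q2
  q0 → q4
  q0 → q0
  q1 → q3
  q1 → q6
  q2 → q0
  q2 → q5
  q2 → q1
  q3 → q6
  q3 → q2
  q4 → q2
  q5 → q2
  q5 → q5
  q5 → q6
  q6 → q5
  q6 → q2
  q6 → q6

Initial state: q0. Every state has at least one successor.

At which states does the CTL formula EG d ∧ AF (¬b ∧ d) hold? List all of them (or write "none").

States satisfying d: {q3, q4, q6}.
States satisfying EG d: {q3, q6}.
States satisfying ¬b ∧ d: {q6}.
States satisfying AF (¬b ∧ d): {q6}.
States satisfying EG d ∧ AF (¬b ∧ d): {q6}.

{q6}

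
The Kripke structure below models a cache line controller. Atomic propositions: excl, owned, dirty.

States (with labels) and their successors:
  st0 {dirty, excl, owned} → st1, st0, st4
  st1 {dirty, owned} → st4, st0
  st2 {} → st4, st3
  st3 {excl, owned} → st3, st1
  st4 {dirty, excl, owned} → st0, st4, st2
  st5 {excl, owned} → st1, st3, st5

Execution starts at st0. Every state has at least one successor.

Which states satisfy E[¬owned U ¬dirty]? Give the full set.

States satisfying ¬owned: {st2}.
States satisfying ¬dirty: {st2, st3, st5}.
States satisfying E[¬owned U ¬dirty]: {st2, st3, st5}.

{st2, st3, st5}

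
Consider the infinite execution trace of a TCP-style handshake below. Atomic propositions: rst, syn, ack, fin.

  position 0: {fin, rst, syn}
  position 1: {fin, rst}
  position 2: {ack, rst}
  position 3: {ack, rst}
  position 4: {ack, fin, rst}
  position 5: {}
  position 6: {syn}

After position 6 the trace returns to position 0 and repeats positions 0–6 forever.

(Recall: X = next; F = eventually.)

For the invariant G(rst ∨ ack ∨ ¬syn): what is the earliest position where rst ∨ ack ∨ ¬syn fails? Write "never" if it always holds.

6

Check rst ∨ ack ∨ ¬syn at each position in order: 0 ✓, 1 ✓, 2 ✓, 3 ✓, 4 ✓, 5 ✓.
At position 6 the labels are {syn}, so rst ∨ ack ∨ ¬syn is false there. This is the first violation.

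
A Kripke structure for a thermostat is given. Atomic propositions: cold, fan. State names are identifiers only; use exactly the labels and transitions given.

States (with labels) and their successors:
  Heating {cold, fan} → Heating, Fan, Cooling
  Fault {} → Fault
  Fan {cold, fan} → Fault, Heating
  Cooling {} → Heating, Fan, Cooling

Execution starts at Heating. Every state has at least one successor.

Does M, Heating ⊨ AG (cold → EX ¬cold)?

Yes

States satisfying cold → EX ¬cold: {Heating, Fault, Fan, Cooling}.
States satisfying AG (cold → EX ¬cold): {Heating, Fault, Fan, Cooling}.
Every state reachable from Heating satisfies cold → EX ¬cold.
Heating ∈ Sat(AG (cold → EX ¬cold)).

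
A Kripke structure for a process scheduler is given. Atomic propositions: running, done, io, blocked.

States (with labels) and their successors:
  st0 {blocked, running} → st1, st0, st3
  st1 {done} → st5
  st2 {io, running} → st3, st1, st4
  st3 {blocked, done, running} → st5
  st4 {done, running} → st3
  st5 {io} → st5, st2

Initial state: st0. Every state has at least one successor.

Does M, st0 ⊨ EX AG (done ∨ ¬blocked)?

States satisfying AG (done ∨ ¬blocked): {st1, st2, st3, st4, st5}.
States satisfying EX AG (done ∨ ¬blocked): {st0, st1, st2, st3, st4, st5}.
st0 ∈ Sat(EX AG (done ∨ ¬blocked)).

Holds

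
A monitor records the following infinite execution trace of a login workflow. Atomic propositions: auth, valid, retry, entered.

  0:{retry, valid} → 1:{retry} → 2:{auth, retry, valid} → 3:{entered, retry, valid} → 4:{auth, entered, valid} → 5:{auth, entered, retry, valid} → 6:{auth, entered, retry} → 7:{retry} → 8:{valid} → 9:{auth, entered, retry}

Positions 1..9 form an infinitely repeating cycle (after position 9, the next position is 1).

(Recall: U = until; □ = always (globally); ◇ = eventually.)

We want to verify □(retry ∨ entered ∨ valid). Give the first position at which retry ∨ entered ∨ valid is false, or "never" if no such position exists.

retry ∨ entered ∨ valid holds at every position 0..9, and those are all the positions the trace ever visits, so the invariant □(retry ∨ entered ∨ valid) is never violated.

never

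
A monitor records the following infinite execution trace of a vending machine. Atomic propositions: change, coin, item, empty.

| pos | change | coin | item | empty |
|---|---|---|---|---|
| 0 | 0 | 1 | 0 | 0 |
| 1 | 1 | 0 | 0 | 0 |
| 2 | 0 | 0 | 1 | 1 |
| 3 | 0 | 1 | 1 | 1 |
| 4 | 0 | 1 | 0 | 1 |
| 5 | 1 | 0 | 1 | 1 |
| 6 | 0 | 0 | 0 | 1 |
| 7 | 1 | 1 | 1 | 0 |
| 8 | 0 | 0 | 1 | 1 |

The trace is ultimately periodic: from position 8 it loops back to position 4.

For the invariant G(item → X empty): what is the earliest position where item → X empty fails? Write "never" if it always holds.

item → X empty holds at every position 0..8, and those are all the positions the trace ever visits, so the invariant G(item → X empty) is never violated.

never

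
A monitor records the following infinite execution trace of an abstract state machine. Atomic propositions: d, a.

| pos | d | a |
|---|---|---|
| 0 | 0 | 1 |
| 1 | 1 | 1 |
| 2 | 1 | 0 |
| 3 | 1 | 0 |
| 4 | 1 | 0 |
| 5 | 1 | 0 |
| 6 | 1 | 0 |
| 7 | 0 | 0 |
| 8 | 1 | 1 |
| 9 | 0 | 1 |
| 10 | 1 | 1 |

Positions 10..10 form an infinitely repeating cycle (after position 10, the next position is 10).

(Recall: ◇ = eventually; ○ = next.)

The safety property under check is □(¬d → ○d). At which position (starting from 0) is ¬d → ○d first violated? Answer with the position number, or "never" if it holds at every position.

¬d → ○d holds at every position 0..10, and those are all the positions the trace ever visits, so the invariant □(¬d → ○d) is never violated.

never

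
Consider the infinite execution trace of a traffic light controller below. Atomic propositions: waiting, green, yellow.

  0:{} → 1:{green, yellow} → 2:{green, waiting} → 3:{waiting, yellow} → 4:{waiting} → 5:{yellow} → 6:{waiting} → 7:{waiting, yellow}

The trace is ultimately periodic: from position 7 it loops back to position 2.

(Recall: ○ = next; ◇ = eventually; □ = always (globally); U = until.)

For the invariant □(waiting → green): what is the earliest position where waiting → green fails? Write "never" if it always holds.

3

Check waiting → green at each position in order: 0 ✓, 1 ✓, 2 ✓.
At position 3 the labels are {waiting, yellow}, so waiting → green is false there. This is the first violation.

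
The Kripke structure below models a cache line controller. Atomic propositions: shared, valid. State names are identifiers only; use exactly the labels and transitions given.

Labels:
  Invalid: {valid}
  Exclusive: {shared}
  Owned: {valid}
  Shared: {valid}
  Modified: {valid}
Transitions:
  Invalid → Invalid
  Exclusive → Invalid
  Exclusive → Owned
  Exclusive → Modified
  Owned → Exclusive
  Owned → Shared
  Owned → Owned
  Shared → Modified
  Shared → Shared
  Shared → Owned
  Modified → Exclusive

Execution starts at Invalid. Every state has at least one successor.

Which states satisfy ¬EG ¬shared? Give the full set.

States satisfying ¬shared: {Invalid, Owned, Shared, Modified}.
States satisfying EG ¬shared: {Invalid, Owned, Shared}.
States satisfying ¬EG ¬shared: {Exclusive, Modified}.

{Exclusive, Modified}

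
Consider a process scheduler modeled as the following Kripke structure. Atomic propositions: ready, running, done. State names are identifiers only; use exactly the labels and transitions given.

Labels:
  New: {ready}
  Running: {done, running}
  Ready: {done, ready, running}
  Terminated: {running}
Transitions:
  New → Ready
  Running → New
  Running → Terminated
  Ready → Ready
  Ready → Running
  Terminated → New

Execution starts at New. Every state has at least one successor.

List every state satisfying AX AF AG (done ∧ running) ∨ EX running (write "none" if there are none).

States satisfying AF AG (done ∧ running): ∅.
States satisfying AX AF AG (done ∧ running): ∅.
States satisfying running: {Running, Ready, Terminated}.
States satisfying EX running: {New, Running, Ready}.
States satisfying AX AF AG (done ∧ running) ∨ EX running: {New, Running, Ready}.

{New, Running, Ready}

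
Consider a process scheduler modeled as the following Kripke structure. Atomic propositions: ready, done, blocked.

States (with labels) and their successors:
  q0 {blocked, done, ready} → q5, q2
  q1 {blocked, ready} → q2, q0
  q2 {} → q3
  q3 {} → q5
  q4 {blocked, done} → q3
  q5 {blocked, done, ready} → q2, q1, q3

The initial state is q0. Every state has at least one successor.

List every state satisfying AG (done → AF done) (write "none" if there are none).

{q0, q1, q2, q3, q4, q5}

States satisfying done → AF done: {q0, q1, q2, q3, q4, q5}.
States satisfying AG (done → AF done): {q0, q1, q2, q3, q4, q5}.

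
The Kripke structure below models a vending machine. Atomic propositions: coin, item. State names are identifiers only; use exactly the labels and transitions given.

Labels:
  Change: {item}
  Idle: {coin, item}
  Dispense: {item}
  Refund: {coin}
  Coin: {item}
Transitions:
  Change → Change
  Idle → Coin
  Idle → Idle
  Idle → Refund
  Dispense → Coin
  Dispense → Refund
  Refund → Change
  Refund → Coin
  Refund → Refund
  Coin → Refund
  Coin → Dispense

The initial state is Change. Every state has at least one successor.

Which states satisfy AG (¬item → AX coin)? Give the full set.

States satisfying ¬item → AX coin: {Change, Idle, Dispense, Coin}.
States satisfying AG (¬item → AX coin): {Change}.

{Change}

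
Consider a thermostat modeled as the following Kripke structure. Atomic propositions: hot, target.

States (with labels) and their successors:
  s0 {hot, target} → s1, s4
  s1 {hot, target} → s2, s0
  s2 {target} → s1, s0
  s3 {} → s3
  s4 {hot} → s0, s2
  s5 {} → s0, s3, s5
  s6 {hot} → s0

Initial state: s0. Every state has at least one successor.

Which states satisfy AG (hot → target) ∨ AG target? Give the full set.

States satisfying hot → target: {s0, s1, s2, s3, s5}.
States satisfying AG (hot → target): {s3}.
States satisfying target: {s0, s1, s2}.
States satisfying AG target: ∅.
States satisfying AG (hot → target) ∨ AG target: {s3}.

{s3}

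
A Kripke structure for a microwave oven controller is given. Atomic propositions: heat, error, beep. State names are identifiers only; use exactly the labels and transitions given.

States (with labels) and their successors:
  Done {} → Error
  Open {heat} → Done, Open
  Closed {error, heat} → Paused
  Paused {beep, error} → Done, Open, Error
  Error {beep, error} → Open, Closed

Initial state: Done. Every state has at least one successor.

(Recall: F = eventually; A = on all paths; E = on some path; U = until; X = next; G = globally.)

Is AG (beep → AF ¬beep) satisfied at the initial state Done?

States satisfying beep → AF ¬beep: {Done, Open, Closed, Paused, Error}.
States satisfying AG (beep → AF ¬beep): {Done, Open, Closed, Paused, Error}.
Every state reachable from Done satisfies beep → AF ¬beep.
Done ∈ Sat(AG (beep → AF ¬beep)).

Holds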